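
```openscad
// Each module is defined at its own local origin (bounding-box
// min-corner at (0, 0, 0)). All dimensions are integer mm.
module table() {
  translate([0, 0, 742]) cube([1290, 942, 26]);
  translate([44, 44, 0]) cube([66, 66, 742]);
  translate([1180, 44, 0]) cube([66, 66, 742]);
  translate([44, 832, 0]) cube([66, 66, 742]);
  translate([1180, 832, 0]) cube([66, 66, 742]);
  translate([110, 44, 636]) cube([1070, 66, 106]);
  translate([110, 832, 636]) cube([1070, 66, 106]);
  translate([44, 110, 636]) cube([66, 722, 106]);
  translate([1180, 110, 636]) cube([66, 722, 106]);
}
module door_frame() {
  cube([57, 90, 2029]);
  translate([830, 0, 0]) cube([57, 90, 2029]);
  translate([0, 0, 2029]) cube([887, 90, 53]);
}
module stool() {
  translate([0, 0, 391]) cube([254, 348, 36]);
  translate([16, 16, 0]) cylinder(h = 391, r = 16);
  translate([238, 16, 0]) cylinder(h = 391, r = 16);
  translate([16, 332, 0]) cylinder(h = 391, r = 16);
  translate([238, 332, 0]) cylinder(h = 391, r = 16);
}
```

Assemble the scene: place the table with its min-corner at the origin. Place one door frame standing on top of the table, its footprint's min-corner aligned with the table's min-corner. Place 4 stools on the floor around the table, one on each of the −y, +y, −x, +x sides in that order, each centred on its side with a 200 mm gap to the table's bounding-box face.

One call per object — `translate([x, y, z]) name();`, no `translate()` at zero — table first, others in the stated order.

table();
translate([0, 0, 768]) door_frame();
translate([518, -548, 0]) stool();
translate([518, 1142, 0]) stool();
translate([-454, 297, 0]) stool();
translate([1490, 297, 0]) stool();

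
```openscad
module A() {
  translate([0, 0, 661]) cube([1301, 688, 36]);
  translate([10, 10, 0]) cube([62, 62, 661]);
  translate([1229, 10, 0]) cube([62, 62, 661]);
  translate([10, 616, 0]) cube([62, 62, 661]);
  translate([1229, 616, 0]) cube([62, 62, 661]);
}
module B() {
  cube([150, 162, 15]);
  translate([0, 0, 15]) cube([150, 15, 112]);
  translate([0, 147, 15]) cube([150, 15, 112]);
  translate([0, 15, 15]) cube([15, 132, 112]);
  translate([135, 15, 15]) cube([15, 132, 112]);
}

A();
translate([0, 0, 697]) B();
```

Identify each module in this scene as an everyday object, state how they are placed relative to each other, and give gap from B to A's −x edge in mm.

The open box's min-x is at 0; the table's min-x is 0; gap = 0 mm.

A is a table. B is an open box. The open box is on top of the table. The gap from the open box to the table's −x edge is 0 mm.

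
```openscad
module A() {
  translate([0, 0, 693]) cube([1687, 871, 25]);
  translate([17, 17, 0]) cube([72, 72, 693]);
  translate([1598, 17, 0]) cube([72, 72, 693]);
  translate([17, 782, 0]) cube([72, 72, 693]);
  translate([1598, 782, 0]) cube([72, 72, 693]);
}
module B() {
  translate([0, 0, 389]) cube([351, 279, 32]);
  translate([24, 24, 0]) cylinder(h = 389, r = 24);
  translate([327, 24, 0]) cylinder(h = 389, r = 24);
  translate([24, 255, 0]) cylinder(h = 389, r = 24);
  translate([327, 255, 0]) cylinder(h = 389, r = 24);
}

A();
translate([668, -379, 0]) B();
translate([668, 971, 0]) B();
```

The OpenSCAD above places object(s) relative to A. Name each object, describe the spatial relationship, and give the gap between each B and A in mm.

A is a table. B is a stool. Two stools sit around the table at the −y, +y sides. The gap between each stool and the table is 100 mm.

Each stool's nearest face is 100 mm from the table's bounding box.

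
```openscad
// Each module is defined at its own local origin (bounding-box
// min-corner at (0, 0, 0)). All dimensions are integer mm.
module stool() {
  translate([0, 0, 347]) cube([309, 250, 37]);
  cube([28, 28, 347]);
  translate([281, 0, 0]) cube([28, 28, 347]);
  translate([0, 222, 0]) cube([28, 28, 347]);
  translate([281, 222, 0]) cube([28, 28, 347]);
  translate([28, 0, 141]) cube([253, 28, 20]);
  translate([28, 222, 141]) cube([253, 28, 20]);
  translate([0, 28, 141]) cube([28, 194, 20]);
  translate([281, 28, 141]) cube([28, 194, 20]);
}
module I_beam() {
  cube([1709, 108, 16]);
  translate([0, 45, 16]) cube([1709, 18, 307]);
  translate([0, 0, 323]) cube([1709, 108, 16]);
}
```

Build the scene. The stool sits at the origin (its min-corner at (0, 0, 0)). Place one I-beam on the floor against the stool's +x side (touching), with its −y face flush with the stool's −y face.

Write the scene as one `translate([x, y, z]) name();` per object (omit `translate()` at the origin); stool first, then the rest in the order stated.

stool();
translate([309, 0, 0]) I_beam();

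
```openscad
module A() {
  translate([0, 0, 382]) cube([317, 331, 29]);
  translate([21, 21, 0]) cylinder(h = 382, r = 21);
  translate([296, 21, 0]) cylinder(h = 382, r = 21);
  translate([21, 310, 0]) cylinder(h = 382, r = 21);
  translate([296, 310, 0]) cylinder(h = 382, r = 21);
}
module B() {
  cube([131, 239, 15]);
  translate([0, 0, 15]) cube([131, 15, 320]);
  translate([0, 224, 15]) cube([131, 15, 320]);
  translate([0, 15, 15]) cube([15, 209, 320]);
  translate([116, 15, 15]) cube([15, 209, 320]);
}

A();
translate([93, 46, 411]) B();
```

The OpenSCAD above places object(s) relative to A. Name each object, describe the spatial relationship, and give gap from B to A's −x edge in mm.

The open box's min-x is at 93; the stool's min-x is 0; gap = 93 mm.

A is a stool. B is an open box. The open box is on top of the stool, centred. The gap from the open box to the stool's −x edge is 93 mm.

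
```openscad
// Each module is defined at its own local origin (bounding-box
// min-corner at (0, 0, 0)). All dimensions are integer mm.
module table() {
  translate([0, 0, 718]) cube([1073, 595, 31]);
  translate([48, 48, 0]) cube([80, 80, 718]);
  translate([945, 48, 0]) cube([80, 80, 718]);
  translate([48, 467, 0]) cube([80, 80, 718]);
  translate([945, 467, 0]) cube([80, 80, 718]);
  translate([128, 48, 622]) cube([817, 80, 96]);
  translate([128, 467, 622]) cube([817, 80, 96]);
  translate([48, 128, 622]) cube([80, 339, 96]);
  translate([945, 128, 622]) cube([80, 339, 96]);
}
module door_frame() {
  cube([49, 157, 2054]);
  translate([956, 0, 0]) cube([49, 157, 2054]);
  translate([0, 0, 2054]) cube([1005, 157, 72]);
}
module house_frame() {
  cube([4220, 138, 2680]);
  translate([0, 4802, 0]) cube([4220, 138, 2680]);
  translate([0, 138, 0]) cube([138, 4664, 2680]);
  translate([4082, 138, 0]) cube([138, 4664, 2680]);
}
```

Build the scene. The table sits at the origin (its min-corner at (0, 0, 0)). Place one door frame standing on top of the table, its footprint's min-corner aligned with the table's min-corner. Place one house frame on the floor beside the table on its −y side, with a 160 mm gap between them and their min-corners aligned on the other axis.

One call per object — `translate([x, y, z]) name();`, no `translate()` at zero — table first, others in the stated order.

table();
translate([0, 0, 749]) door_frame();
translate([0, -5100, 0]) house_frame();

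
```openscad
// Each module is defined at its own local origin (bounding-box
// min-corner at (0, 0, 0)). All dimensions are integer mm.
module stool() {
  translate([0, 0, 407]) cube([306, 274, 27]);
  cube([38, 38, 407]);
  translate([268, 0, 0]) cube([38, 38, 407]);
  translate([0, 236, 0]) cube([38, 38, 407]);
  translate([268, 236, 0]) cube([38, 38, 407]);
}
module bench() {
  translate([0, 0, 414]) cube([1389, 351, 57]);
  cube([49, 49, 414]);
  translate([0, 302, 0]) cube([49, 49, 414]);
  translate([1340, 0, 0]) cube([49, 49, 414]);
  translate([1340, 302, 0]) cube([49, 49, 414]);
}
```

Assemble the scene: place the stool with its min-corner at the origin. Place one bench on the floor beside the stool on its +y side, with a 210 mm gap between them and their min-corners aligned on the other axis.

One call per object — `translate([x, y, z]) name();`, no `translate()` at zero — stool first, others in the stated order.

stool();
translate([0, 484, 0]) bench();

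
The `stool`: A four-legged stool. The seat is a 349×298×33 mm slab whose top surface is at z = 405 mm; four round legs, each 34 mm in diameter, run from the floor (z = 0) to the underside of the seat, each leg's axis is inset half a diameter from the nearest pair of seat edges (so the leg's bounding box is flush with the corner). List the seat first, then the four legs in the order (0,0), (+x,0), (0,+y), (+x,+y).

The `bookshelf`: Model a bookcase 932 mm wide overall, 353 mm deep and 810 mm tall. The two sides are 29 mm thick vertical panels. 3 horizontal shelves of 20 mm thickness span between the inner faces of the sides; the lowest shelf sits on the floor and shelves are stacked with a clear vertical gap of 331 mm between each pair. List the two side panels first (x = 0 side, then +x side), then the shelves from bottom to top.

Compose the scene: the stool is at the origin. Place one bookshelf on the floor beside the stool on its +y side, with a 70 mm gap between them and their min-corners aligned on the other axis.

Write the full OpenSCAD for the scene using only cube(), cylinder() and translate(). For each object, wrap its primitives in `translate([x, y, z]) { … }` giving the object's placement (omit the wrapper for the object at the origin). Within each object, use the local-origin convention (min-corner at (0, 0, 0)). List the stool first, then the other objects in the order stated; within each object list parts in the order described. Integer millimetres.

translate([0, 0, 372]) cube([349, 298, 33]);
translate([17, 17, 0]) cylinder(h = 372, r = 17);
translate([332, 17, 0]) cylinder(h = 372, r = 17);
translate([17, 281, 0]) cylinder(h = 372, r = 17);
translate([332, 281, 0]) cylinder(h = 372, r = 17);
translate([0, 368, 0]) {
  cube([29, 353, 810]);
  translate([903, 0, 0]) cube([29, 353, 810]);
  translate([29, 0, 0]) cube([874, 353, 20]);
  translate([29, 0, 351]) cube([874, 353, 20]);
  translate([29, 0, 702]) cube([874, 353, 20]);
}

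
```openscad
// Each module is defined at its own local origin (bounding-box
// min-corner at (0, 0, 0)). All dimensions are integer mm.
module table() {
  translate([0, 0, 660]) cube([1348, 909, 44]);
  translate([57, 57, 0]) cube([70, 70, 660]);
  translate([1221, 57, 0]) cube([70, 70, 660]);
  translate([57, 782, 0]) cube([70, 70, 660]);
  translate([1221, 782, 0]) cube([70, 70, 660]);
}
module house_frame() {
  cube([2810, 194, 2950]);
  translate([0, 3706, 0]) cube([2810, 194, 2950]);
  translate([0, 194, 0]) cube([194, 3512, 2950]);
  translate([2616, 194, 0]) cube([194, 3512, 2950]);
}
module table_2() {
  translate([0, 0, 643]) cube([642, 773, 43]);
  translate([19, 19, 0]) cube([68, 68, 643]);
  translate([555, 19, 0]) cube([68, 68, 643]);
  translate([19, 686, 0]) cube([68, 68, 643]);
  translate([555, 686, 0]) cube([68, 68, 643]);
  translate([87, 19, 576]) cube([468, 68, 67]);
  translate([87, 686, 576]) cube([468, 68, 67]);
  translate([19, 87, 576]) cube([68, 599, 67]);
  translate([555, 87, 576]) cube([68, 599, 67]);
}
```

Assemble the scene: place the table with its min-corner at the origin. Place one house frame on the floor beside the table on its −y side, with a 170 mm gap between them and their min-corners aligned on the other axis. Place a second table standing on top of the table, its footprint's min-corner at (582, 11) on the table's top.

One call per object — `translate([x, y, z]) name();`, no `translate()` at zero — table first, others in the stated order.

table();
translate([0, -4070, 0]) house_frame();
translate([582, 11, 704]) table_2();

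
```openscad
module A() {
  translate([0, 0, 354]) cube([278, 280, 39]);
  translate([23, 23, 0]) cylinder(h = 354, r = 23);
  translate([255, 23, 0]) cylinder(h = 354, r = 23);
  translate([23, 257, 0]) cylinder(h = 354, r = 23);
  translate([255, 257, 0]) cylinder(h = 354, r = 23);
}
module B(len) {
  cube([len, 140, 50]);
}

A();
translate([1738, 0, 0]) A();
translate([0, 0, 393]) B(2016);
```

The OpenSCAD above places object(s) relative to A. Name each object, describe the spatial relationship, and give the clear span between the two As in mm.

Second stool starts at x = 1738; first ends at x = 278; clear span = 1738 − 278 = 1460 mm.

A is a stool. B is a beam. A beam spans the tops of two stools. The clear span between the two stools is 1460 mm.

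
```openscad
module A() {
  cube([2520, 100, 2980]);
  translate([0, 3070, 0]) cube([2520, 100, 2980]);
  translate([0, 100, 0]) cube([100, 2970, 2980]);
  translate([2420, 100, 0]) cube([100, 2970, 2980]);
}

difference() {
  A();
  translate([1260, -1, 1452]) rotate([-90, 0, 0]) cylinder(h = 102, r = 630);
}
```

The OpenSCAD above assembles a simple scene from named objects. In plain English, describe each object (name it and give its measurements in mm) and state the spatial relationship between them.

A is the wall frame of a small rectangular building: four walls, each 2980 mm tall and 100 mm thick, enclosing a footprint 2520 mm (x) by 3170 mm (y) outside-to-outside, with no floor or roof. The front and back walls (the −y and +y sides) span the full width; the two side walls fit between them.

The house frame has a circular hole of radius 630 mm through its front wall, centred at (x = 1260, z = 1452).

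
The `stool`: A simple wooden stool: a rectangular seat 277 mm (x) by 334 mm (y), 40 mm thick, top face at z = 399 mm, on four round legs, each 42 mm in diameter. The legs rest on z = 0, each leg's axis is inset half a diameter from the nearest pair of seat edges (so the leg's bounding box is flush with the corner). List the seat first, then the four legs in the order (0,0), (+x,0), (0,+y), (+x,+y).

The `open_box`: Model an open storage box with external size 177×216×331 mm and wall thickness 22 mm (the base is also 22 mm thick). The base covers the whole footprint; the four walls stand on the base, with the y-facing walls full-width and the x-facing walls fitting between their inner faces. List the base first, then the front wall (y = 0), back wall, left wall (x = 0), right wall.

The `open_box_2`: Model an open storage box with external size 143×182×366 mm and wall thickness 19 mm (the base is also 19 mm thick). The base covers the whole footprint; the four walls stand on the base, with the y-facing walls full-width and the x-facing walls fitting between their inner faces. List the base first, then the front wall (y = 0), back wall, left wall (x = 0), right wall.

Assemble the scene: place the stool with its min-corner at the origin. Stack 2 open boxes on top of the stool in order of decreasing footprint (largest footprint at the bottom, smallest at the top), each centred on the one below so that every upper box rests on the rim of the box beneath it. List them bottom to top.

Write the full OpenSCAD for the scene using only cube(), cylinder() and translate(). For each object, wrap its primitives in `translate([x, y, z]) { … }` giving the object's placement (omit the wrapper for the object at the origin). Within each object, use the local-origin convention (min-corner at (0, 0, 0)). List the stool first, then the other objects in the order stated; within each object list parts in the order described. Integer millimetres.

translate([0, 0, 359]) cube([277, 334, 40]);
translate([21, 21, 0]) cylinder(h = 359, r = 21);
translate([256, 21, 0]) cylinder(h = 359, r = 21);
translate([21, 313, 0]) cylinder(h = 359, r = 21);
translate([256, 313, 0]) cylinder(h = 359, r = 21);
translate([50, 59, 399]) {
  cube([177, 216, 22]);
  translate([0, 0, 22]) cube([177, 22, 309]);
  translate([0, 194, 22]) cube([177, 22, 309]);
  translate([0, 22, 22]) cube([22, 172, 309]);
  translate([155, 22, 22]) cube([22, 172, 309]);
}
translate([67, 76, 730]) {
  cube([143, 182, 19]);
  translate([0, 0, 19]) cube([143, 19, 347]);
  translate([0, 163, 19]) cube([143, 19, 347]);
  translate([0, 19, 19]) cube([19, 144, 347]);
  translate([124, 19, 19]) cube([19, 144, 347]);
}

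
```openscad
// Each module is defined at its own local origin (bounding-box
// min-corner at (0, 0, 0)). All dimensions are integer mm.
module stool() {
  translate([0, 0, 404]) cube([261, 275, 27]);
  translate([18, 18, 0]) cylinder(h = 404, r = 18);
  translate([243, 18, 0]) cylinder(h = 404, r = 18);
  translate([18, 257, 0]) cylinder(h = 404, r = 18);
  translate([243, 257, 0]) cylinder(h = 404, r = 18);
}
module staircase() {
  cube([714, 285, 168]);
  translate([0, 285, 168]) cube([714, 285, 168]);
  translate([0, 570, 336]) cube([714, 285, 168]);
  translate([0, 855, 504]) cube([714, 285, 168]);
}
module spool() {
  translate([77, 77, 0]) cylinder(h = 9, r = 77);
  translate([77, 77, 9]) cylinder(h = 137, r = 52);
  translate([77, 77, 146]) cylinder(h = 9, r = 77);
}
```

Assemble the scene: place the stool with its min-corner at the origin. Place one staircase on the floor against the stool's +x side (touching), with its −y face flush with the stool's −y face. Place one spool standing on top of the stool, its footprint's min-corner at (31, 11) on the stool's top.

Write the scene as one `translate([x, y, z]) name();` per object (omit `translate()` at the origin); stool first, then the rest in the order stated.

stool();
translate([261, 0, 0]) staircase();
translate([31, 11, 431]) spool();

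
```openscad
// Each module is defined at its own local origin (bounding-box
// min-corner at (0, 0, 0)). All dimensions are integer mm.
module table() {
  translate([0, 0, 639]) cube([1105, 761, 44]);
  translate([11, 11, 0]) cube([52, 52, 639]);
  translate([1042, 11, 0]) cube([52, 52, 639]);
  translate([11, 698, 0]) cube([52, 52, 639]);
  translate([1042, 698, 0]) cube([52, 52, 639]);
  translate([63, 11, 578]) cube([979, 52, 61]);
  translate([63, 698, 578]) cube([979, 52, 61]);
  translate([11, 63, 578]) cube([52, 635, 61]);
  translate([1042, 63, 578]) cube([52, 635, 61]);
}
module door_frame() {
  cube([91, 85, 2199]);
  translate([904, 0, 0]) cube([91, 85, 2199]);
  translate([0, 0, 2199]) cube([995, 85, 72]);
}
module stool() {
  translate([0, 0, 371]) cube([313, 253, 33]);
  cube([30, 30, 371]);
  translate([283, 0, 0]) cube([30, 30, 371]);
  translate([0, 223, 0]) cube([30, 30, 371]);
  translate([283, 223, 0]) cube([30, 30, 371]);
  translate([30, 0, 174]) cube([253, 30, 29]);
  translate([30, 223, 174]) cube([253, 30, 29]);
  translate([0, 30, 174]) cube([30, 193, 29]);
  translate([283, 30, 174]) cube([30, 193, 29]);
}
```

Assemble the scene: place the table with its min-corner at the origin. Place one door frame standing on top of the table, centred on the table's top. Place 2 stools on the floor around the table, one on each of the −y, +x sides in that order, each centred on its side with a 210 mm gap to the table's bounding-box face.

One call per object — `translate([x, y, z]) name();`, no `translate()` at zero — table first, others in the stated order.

table();
translate([55, 338, 683]) door_frame();
translate([396, -463, 0]) stool();
translate([1315, 254, 0]) stool();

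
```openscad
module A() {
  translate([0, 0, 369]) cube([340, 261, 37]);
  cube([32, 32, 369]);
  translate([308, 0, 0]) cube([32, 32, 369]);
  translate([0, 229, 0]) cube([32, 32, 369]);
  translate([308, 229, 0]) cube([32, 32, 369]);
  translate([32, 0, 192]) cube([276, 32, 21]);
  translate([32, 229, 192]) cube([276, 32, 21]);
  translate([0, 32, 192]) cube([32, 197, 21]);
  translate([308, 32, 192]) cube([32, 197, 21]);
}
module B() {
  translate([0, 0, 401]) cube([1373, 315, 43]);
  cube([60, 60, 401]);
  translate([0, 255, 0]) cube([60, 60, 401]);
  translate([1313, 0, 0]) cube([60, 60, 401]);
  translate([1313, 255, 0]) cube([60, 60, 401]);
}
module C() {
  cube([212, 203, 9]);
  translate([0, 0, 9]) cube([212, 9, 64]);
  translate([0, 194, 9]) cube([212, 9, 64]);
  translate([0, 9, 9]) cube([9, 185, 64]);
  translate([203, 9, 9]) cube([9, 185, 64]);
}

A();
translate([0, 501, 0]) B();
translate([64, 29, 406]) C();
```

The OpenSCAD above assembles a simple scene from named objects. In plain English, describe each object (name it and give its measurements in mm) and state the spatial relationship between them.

A is a four-legged stool. The seat is a 340×261×37 mm slab whose top surface is at z = 406 mm; four square legs, each 32×32 mm in cross-section, run from the floor (z = 0) to the underside of the seat, each flush with a corner of the seat. Four stretchers, 32 mm wide and 21 mm tall, connect adjacent legs with their undersides at z = 192 mm, each running between the inner faces of the legs it joins and aligned with the legs' outer faces on the other axis.

B is a long wooden bench with a 1373 mm (x) × 315 mm (y) seat, 43 mm thick, its top surface 444 mm above the floor. Four 60 mm square legs at the seat corners, flush with the edges, run from z = 0 to the seat underside.

C is an open storage box with external size 212×203×73 mm and wall thickness 9 mm (the base is also 9 mm thick). The base covers the whole footprint; the four walls stand on the base, with the y-facing walls full-width and the x-facing walls fitting between their inner faces.

The bench is on the floor beside the stool on its +y side. The open box is on top of the stool, centred.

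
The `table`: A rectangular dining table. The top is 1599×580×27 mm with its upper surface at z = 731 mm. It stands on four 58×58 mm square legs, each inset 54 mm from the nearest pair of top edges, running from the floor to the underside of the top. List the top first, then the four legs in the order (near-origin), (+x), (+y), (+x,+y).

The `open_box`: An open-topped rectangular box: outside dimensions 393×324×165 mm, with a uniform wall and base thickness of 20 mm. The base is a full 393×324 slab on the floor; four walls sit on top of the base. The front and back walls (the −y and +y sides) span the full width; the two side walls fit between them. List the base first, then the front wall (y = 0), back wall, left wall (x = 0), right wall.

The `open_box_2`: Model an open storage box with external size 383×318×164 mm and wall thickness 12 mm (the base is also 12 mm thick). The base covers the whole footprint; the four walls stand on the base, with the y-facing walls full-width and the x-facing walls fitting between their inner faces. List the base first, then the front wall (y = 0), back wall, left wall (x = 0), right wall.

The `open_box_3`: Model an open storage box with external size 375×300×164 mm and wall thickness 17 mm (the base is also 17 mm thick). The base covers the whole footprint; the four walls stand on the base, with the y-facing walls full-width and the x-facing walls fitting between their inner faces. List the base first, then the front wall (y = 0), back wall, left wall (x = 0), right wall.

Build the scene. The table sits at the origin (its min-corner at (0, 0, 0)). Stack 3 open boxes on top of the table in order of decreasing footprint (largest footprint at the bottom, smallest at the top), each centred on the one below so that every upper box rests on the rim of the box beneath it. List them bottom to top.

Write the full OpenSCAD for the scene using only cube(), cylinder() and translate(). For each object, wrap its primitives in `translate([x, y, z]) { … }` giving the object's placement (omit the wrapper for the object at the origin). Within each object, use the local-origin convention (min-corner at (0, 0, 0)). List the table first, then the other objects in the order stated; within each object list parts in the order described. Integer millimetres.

translate([0, 0, 704]) cube([1599, 580, 27]);
translate([54, 54, 0]) cube([58, 58, 704]);
translate([1487, 54, 0]) cube([58, 58, 704]);
translate([54, 468, 0]) cube([58, 58, 704]);
translate([1487, 468, 0]) cube([58, 58, 704]);
translate([603, 128, 731]) {
  cube([393, 324, 20]);
  translate([0, 0, 20]) cube([393, 20, 145]);
  translate([0, 304, 20]) cube([393, 20, 145]);
  translate([0, 20, 20]) cube([20, 284, 145]);
  translate([373, 20, 20]) cube([20, 284, 145]);
}
translate([608, 131, 896]) {
  cube([383, 318, 12]);
  translate([0, 0, 12]) cube([383, 12, 152]);
  translate([0, 306, 12]) cube([383, 12, 152]);
  translate([0, 12, 12]) cube([12, 294, 152]);
  translate([371, 12, 12]) cube([12, 294, 152]);
}
translate([612, 140, 1060]) {
  cube([375, 300, 17]);
  translate([0, 0, 17]) cube([375, 17, 147]);
  translate([0, 283, 17]) cube([375, 17, 147]);
  translate([0, 17, 17]) cube([17, 266, 147]);
  translate([358, 17, 17]) cube([17, 266, 147]);
}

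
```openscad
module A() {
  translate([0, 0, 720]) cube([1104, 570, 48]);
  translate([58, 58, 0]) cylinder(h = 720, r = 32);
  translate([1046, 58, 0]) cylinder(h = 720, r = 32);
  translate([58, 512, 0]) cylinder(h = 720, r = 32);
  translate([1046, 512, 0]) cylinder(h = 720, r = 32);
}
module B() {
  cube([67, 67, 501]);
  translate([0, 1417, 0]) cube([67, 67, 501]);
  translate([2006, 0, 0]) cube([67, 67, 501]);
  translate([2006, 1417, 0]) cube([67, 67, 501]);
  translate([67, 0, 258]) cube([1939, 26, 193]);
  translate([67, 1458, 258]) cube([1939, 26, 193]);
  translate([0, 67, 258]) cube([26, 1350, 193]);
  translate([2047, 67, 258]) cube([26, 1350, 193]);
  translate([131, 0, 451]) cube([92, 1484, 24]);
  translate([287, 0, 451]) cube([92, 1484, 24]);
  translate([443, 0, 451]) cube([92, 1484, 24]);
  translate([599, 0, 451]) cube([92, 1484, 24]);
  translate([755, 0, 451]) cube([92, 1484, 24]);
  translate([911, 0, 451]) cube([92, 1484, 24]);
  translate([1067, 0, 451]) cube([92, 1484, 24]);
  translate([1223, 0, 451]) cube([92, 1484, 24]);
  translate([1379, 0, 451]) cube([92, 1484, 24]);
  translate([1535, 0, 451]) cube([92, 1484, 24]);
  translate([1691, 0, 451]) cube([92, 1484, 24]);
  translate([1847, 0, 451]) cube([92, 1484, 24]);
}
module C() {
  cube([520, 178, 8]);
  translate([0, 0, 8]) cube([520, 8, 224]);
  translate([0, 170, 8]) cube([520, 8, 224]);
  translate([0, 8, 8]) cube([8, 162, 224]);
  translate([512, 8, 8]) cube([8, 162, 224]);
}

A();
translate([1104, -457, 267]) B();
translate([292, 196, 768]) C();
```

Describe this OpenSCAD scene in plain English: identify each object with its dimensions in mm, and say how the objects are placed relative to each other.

A is a rectangular dining table. The top is 1104×570×48 mm with its upper surface at z = 768 mm. It stands on four round legs of 64 mm diameter, each leg's bounding box inset 26 mm from the nearest pair of top edges, running from the floor to the underside of the top.

B is a bed frame 2073 mm long (x) by 1484 mm wide (y). Four 67×67 mm corner posts, 501 mm tall, at the corners of the footprint. Four rails of 26 mm thickness and 193 mm height run between adjacent posts with their undersides at z = 258 mm, their outer faces flush with the outside of the frame (the two x-running rails run between the posts' inner faces; the two y-running rails run between the posts' inner faces). 12 slats, each 92 mm wide (x) and 24 mm thick, lie across the top of the two x-running rails, running the full 1484 mm width of the frame in y; the slats are evenly spaced along x between the inner faces of the end posts with equal gaps (rounded down to the nearest mm) at the −x end and between each pair — any rounding remainder accumulates at the +x end.

C is an open-topped rectangular box: outside dimensions 520×178×232 mm, with a uniform wall and base thickness of 8 mm. The base is a full 520×178 slab on the floor; four walls sit on top of the base. The front and back walls (the −y and +y sides) span the full width; the two side walls fit between them.

The bed frame is beside the table with their tops flush at z = 768. The open box is on top of the table, centred.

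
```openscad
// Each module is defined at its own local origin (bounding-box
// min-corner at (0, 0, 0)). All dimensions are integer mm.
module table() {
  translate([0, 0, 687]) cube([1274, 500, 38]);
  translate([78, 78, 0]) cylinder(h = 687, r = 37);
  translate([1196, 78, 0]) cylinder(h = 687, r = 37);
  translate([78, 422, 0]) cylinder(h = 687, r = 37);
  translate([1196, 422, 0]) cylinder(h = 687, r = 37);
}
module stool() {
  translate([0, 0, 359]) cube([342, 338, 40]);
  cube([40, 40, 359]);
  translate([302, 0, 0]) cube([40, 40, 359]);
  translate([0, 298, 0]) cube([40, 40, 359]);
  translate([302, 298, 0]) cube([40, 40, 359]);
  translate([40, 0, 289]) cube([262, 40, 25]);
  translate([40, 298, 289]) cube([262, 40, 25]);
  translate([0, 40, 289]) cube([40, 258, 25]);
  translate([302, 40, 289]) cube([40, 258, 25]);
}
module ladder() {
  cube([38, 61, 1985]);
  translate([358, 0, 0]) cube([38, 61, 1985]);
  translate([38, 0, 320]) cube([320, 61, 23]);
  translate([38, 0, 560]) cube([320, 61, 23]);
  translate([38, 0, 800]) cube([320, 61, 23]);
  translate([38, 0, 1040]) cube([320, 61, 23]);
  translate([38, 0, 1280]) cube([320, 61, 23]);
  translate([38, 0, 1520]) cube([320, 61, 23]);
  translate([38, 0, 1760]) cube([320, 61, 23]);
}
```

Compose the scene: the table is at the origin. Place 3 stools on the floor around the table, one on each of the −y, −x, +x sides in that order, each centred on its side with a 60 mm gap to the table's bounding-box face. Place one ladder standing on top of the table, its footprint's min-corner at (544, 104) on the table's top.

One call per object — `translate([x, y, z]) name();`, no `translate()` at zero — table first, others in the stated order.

table();
translate([466, -398, 0]) stool();
translate([-402, 81, 0]) stool();
translate([1334, 81, 0]) stool();
translate([544, 104, 725]) ladder();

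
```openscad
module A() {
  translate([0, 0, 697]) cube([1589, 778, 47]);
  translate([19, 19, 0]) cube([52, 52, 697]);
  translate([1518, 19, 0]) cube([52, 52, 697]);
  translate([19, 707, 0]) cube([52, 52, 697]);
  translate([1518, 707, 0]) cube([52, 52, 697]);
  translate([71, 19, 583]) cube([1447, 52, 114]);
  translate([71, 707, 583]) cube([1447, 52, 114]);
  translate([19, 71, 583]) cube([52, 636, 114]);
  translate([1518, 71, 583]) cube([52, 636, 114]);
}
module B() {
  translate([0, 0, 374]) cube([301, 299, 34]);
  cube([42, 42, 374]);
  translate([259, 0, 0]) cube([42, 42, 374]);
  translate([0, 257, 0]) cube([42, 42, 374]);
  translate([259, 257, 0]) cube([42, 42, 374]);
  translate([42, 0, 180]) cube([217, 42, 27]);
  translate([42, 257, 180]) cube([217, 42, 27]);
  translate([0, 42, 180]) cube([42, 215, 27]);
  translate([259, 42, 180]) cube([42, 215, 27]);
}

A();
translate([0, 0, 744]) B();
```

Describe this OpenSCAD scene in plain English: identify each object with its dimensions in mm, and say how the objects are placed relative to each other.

A is a table: top 1589 mm (x) × 778 mm (y), 47 mm thick, upper face at z = 744 mm, on four 52×52 mm square legs, each inset 19 mm from the nearest pair of top edges, running from z = 0 to the bottom of the top. Four apron rails, 52 mm thick and 114 mm tall, run between adjacent legs with their top edges flush with the underside of the top and their outer faces flush with the legs' outer faces.

B is a simple wooden stool: a rectangular seat 301 mm (x) by 299 mm (y), 34 mm thick, top face at z = 408 mm, on four square legs, each 42×42 mm in cross-section. The legs rest on z = 0, each flush with a corner of the seat. Four stretchers, 42 mm wide and 27 mm tall, connect adjacent legs with their undersides at z = 180 mm, each running between the inner faces of the legs it joins and aligned with the legs' outer faces on the other axis.

The stool is on top of the table.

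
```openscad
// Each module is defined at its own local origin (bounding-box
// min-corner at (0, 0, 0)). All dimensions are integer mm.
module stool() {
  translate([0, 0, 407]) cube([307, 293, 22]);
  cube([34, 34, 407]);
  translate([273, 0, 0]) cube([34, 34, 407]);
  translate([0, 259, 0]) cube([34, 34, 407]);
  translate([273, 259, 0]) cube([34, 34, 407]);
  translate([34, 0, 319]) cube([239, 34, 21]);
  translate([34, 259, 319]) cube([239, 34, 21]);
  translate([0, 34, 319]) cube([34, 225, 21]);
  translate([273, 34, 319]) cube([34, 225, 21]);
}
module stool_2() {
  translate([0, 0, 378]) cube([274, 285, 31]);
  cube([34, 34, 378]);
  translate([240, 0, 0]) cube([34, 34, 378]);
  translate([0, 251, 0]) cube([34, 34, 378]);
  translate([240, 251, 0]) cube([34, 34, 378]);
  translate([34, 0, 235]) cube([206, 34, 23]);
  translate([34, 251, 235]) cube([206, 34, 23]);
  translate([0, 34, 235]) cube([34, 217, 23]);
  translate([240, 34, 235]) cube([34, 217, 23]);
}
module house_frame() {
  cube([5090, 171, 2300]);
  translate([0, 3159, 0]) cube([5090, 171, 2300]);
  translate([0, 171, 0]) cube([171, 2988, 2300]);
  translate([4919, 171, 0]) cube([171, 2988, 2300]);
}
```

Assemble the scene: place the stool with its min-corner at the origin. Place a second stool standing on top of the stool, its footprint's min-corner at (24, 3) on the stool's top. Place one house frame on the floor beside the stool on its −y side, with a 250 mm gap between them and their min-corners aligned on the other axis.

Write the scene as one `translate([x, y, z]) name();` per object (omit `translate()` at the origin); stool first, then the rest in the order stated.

stool();
translate([24, 3, 429]) stool_2();
translate([0, -3580, 0]) house_frame();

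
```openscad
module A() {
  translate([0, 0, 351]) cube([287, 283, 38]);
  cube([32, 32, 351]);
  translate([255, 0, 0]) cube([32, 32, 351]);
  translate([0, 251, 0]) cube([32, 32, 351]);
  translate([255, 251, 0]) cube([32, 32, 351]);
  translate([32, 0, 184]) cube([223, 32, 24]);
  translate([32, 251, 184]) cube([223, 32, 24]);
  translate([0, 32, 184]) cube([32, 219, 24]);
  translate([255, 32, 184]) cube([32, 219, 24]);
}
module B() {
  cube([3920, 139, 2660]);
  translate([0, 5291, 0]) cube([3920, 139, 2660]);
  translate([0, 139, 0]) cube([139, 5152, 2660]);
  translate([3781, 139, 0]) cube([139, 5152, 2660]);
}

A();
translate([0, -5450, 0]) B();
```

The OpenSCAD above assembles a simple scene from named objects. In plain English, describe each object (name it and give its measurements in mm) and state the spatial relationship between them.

A is a simple wooden stool: a rectangular seat 287 mm (x) by 283 mm (y), 38 mm thick, top face at z = 389 mm, on four square legs, each 32×32 mm in cross-section. The legs rest on z = 0, each flush with a corner of the seat. Four stretchers, 32 mm wide and 24 mm tall, connect adjacent legs with their undersides at z = 184 mm, each running between the inner faces of the legs it joins and aligned with the legs' outer faces on the other axis.

B is the wall frame of a small rectangular building: four walls, each 2660 mm tall and 139 mm thick, enclosing a footprint 3920 mm (x) by 5430 mm (y) outside-to-outside, with no floor or roof. The front and back walls (the −y and +y sides) span the full width; the two side walls fit between them.

The house frame is on the floor beside the stool on its −y side.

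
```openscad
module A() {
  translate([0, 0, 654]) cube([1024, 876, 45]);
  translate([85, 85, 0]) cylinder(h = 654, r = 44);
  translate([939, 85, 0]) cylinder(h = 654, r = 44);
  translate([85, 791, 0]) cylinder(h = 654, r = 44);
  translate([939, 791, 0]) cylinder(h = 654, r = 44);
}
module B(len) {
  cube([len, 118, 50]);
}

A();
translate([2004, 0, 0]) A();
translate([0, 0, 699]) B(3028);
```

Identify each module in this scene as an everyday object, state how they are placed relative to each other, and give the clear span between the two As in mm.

Second table starts at x = 2004; first ends at x = 1024; clear span = 2004 − 1024 = 980 mm.

A is a table. B is a beam. A beam spans the tops of two tables. The clear span between the two tables is 980 mm.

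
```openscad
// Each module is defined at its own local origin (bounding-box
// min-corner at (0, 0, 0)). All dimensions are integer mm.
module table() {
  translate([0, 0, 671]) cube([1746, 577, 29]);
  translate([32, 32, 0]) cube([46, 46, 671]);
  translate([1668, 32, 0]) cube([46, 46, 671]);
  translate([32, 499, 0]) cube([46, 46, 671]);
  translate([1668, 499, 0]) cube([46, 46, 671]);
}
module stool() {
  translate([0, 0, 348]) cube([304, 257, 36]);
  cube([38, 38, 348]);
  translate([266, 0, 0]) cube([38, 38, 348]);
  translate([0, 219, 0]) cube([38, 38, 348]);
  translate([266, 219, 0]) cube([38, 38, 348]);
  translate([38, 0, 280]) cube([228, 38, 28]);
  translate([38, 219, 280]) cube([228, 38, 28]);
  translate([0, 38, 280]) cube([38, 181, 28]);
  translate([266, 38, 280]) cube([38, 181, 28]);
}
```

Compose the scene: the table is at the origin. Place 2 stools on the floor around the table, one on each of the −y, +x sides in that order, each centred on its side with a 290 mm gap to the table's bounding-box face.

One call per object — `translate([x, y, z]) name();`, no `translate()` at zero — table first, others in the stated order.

table();
translate([721, -547, 0]) stool();
translate([2036, 160, 0]) stool();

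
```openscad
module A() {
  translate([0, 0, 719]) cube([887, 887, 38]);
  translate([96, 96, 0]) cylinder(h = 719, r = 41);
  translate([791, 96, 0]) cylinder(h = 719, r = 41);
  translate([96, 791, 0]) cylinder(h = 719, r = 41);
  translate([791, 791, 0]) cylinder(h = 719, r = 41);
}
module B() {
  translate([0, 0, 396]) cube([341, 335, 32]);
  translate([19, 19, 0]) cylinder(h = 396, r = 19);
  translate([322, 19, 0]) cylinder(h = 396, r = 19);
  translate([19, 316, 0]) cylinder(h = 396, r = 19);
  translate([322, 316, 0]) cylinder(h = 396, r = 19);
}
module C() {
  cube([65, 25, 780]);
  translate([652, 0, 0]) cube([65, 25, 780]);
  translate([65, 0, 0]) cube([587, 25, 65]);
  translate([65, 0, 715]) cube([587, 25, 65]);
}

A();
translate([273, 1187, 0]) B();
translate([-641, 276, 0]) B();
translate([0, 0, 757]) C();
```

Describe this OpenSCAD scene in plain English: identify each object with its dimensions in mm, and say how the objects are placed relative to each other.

A is a table: top 887 mm (x) × 887 mm (y), 38 mm thick, upper face at z = 757 mm, on four round legs of 82 mm diameter, each leg's bounding box inset 55 mm from the nearest pair of top edges, running from z = 0 to the bottom of the top.

B is a four-legged stool. The seat is 341×335 mm, 32 mm thick, top at z = 428 mm. It stands on four round legs, each 38 mm in diameter, from z = 0 to the seat underside, each leg's axis is inset half a diameter from the nearest pair of seat edges (so the leg's bounding box is flush with the corner).

C is a rectangular picture frame lying in the x–z plane (depth along y). The opening is 587 mm wide (x) by 650 mm tall (z), surrounded by a border 65 mm wide on all four sides. The frame is 25 mm deep and is made of two full-height vertical stiles with two horizontal rails fitted between them.

Two stools sit around the table at the +y, −x sides. The picture frame is on top of the table.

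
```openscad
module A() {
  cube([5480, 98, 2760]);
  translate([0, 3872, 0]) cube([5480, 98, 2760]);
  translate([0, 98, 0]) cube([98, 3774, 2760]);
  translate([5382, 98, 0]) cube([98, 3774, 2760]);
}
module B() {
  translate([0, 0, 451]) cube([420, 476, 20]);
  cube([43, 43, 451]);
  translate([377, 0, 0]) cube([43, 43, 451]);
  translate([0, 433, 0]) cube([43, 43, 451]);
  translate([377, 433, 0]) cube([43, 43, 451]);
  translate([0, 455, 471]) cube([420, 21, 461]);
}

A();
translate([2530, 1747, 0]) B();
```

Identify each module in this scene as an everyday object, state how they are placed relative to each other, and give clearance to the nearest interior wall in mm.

Clearances: x = 2432, y = 1649; minimum 1649 mm.

A is a house frame. B is a chair. The chair sits inside the house frame, centred. The clearance to the nearest interior wall is 1649 mm.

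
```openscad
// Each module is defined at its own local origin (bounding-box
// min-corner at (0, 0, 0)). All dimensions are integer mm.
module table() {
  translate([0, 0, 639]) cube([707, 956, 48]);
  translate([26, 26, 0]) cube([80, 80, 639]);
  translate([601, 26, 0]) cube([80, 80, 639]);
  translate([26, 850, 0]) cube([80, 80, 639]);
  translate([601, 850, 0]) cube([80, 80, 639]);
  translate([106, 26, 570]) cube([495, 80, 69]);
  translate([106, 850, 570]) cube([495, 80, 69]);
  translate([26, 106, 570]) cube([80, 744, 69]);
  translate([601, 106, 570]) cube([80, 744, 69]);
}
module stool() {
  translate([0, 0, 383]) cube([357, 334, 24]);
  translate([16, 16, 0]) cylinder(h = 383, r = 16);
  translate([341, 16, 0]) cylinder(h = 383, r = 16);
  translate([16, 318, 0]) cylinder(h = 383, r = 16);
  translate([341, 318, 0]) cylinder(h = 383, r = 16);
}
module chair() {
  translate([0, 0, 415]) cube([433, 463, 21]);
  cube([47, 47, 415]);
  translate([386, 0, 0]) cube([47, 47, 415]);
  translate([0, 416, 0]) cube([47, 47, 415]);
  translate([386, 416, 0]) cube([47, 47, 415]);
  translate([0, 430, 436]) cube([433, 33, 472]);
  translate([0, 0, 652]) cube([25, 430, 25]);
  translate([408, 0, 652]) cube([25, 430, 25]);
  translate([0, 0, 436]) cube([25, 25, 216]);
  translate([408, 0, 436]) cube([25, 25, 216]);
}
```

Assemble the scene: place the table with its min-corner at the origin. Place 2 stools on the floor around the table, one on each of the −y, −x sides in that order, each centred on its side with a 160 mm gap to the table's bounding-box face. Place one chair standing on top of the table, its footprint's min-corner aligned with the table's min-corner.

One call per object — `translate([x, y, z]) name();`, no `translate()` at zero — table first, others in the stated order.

table();
translate([175, -494, 0]) stool();
translate([-517, 311, 0]) stool();
translate([0, 0, 687]) chair();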